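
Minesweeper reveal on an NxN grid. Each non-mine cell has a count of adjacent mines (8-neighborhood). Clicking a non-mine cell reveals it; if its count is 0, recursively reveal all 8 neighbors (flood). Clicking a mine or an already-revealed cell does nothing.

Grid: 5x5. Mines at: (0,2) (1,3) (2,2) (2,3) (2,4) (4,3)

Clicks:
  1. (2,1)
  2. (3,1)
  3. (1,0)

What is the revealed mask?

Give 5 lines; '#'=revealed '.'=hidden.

Click 1 (2,1) count=1: revealed 1 new [(2,1)] -> total=1
Click 2 (3,1) count=1: revealed 1 new [(3,1)] -> total=2
Click 3 (1,0) count=0: revealed 10 new [(0,0) (0,1) (1,0) (1,1) (2,0) (3,0) (3,2) (4,0) (4,1) (4,2)] -> total=12

Answer: ##...
##...
##...
###..
###..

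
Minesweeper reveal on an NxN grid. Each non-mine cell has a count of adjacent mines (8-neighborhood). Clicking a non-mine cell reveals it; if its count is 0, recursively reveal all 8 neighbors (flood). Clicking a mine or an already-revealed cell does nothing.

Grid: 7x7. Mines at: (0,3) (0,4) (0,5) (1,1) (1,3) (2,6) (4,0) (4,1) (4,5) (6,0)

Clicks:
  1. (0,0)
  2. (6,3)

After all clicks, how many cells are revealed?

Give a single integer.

Answer: 22

Derivation:
Click 1 (0,0) count=1: revealed 1 new [(0,0)] -> total=1
Click 2 (6,3) count=0: revealed 21 new [(2,2) (2,3) (2,4) (3,2) (3,3) (3,4) (4,2) (4,3) (4,4) (5,1) (5,2) (5,3) (5,4) (5,5) (5,6) (6,1) (6,2) (6,3) (6,4) (6,5) (6,6)] -> total=22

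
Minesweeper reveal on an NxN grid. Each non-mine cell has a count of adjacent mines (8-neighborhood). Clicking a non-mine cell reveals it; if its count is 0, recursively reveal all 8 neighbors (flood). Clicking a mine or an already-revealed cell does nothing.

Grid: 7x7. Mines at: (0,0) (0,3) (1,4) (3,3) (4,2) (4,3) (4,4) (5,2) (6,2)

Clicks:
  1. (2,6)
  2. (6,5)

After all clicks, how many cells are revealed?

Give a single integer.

Click 1 (2,6) count=0: revealed 18 new [(0,5) (0,6) (1,5) (1,6) (2,5) (2,6) (3,5) (3,6) (4,5) (4,6) (5,3) (5,4) (5,5) (5,6) (6,3) (6,4) (6,5) (6,6)] -> total=18
Click 2 (6,5) count=0: revealed 0 new [(none)] -> total=18

Answer: 18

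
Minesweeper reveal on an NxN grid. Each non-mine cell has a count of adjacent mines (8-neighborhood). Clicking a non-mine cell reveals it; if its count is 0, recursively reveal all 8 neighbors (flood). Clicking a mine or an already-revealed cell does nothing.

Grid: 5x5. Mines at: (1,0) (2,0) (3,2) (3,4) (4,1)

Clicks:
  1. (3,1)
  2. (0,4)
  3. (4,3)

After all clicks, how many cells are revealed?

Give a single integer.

Click 1 (3,1) count=3: revealed 1 new [(3,1)] -> total=1
Click 2 (0,4) count=0: revealed 12 new [(0,1) (0,2) (0,3) (0,4) (1,1) (1,2) (1,3) (1,4) (2,1) (2,2) (2,3) (2,4)] -> total=13
Click 3 (4,3) count=2: revealed 1 new [(4,3)] -> total=14

Answer: 14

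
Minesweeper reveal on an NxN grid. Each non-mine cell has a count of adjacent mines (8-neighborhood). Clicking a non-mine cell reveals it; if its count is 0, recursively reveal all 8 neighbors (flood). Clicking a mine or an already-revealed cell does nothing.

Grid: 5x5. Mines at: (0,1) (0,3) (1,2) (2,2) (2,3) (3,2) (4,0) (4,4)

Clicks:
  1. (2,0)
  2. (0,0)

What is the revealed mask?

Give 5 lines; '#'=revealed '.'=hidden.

Click 1 (2,0) count=0: revealed 6 new [(1,0) (1,1) (2,0) (2,1) (3,0) (3,1)] -> total=6
Click 2 (0,0) count=1: revealed 1 new [(0,0)] -> total=7

Answer: #....
##...
##...
##...
.....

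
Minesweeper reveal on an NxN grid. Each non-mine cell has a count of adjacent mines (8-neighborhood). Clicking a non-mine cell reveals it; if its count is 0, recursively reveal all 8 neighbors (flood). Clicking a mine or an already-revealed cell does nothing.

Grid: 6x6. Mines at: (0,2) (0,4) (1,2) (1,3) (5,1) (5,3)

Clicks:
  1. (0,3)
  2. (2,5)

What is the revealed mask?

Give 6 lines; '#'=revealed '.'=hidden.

Click 1 (0,3) count=4: revealed 1 new [(0,3)] -> total=1
Click 2 (2,5) count=0: revealed 26 new [(0,0) (0,1) (1,0) (1,1) (1,4) (1,5) (2,0) (2,1) (2,2) (2,3) (2,4) (2,5) (3,0) (3,1) (3,2) (3,3) (3,4) (3,5) (4,0) (4,1) (4,2) (4,3) (4,4) (4,5) (5,4) (5,5)] -> total=27

Answer: ##.#..
##..##
######
######
######
....##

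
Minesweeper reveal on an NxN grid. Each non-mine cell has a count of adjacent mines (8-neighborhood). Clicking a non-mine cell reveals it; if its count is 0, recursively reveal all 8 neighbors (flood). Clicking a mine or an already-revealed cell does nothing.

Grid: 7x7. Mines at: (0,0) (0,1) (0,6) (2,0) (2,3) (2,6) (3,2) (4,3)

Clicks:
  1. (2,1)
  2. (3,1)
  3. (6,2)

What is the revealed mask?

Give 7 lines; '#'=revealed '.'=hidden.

Click 1 (2,1) count=2: revealed 1 new [(2,1)] -> total=1
Click 2 (3,1) count=2: revealed 1 new [(3,1)] -> total=2
Click 3 (6,2) count=0: revealed 24 new [(3,0) (3,4) (3,5) (3,6) (4,0) (4,1) (4,2) (4,4) (4,5) (4,6) (5,0) (5,1) (5,2) (5,3) (5,4) (5,5) (5,6) (6,0) (6,1) (6,2) (6,3) (6,4) (6,5) (6,6)] -> total=26

Answer: .......
.......
.#.....
##..###
###.###
#######
#######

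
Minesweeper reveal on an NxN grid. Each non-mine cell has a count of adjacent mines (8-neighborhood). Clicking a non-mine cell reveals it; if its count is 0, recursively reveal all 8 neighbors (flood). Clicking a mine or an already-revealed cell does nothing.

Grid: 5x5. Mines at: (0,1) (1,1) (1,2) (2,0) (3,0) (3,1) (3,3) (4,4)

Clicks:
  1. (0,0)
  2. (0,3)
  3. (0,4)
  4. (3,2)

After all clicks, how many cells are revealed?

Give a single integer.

Answer: 8

Derivation:
Click 1 (0,0) count=2: revealed 1 new [(0,0)] -> total=1
Click 2 (0,3) count=1: revealed 1 new [(0,3)] -> total=2
Click 3 (0,4) count=0: revealed 5 new [(0,4) (1,3) (1,4) (2,3) (2,4)] -> total=7
Click 4 (3,2) count=2: revealed 1 new [(3,2)] -> total=8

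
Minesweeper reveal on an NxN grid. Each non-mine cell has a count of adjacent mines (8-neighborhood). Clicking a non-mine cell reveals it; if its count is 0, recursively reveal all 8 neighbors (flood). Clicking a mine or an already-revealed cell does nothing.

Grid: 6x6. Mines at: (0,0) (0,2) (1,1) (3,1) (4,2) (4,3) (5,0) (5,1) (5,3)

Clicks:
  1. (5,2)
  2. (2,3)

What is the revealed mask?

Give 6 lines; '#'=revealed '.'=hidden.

Click 1 (5,2) count=4: revealed 1 new [(5,2)] -> total=1
Click 2 (2,3) count=0: revealed 19 new [(0,3) (0,4) (0,5) (1,2) (1,3) (1,4) (1,5) (2,2) (2,3) (2,4) (2,5) (3,2) (3,3) (3,4) (3,5) (4,4) (4,5) (5,4) (5,5)] -> total=20

Answer: ...###
..####
..####
..####
....##
..#.##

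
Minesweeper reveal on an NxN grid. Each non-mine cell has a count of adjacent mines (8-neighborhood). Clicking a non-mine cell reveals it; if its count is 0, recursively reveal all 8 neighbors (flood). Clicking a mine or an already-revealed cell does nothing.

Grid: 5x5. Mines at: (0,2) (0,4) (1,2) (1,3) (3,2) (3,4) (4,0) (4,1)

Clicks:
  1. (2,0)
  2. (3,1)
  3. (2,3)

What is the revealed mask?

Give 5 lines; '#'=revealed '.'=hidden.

Answer: ##...
##...
##.#.
##...
.....

Derivation:
Click 1 (2,0) count=0: revealed 8 new [(0,0) (0,1) (1,0) (1,1) (2,0) (2,1) (3,0) (3,1)] -> total=8
Click 2 (3,1) count=3: revealed 0 new [(none)] -> total=8
Click 3 (2,3) count=4: revealed 1 new [(2,3)] -> total=9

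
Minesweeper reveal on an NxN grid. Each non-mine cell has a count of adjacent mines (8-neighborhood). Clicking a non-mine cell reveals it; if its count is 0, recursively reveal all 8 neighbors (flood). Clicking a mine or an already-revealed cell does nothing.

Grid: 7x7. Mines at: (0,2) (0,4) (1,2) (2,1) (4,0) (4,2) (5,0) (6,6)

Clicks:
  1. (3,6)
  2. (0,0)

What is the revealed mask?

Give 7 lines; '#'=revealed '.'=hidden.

Click 1 (3,6) count=0: revealed 29 new [(0,5) (0,6) (1,3) (1,4) (1,5) (1,6) (2,3) (2,4) (2,5) (2,6) (3,3) (3,4) (3,5) (3,6) (4,3) (4,4) (4,5) (4,6) (5,1) (5,2) (5,3) (5,4) (5,5) (5,6) (6,1) (6,2) (6,3) (6,4) (6,5)] -> total=29
Click 2 (0,0) count=0: revealed 4 new [(0,0) (0,1) (1,0) (1,1)] -> total=33

Answer: ##...##
##.####
...####
...####
...####
.######
.#####.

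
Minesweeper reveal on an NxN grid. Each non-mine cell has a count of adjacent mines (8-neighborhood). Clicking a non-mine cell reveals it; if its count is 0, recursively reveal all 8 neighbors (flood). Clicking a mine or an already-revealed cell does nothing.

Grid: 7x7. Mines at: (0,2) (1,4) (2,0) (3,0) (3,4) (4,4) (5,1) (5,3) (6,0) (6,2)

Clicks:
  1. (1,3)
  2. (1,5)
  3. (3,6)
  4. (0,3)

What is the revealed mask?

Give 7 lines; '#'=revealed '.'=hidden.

Click 1 (1,3) count=2: revealed 1 new [(1,3)] -> total=1
Click 2 (1,5) count=1: revealed 1 new [(1,5)] -> total=2
Click 3 (3,6) count=0: revealed 15 new [(0,5) (0,6) (1,6) (2,5) (2,6) (3,5) (3,6) (4,5) (4,6) (5,4) (5,5) (5,6) (6,4) (6,5) (6,6)] -> total=17
Click 4 (0,3) count=2: revealed 1 new [(0,3)] -> total=18

Answer: ...#.##
...#.##
.....##
.....##
.....##
....###
....###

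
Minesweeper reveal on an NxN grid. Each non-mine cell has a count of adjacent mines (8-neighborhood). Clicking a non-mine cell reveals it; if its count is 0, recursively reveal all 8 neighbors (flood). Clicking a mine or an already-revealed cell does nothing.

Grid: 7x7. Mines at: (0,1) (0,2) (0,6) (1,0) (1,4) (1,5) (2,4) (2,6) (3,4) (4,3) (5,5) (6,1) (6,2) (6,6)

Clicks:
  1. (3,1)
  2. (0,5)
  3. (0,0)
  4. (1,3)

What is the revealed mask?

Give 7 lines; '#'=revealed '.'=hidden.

Click 1 (3,1) count=0: revealed 17 new [(1,1) (1,2) (1,3) (2,0) (2,1) (2,2) (2,3) (3,0) (3,1) (3,2) (3,3) (4,0) (4,1) (4,2) (5,0) (5,1) (5,2)] -> total=17
Click 2 (0,5) count=3: revealed 1 new [(0,5)] -> total=18
Click 3 (0,0) count=2: revealed 1 new [(0,0)] -> total=19
Click 4 (1,3) count=3: revealed 0 new [(none)] -> total=19

Answer: #....#.
.###...
####...
####...
###....
###....
.......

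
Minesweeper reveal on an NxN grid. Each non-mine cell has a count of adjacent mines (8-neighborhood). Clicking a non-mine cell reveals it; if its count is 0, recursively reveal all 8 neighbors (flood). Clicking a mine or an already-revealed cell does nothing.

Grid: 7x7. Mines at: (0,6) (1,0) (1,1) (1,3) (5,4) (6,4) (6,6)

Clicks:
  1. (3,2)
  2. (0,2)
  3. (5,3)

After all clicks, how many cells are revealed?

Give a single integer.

Answer: 35

Derivation:
Click 1 (3,2) count=0: revealed 34 new [(1,4) (1,5) (1,6) (2,0) (2,1) (2,2) (2,3) (2,4) (2,5) (2,6) (3,0) (3,1) (3,2) (3,3) (3,4) (3,5) (3,6) (4,0) (4,1) (4,2) (4,3) (4,4) (4,5) (4,6) (5,0) (5,1) (5,2) (5,3) (5,5) (5,6) (6,0) (6,1) (6,2) (6,3)] -> total=34
Click 2 (0,2) count=2: revealed 1 new [(0,2)] -> total=35
Click 3 (5,3) count=2: revealed 0 new [(none)] -> total=35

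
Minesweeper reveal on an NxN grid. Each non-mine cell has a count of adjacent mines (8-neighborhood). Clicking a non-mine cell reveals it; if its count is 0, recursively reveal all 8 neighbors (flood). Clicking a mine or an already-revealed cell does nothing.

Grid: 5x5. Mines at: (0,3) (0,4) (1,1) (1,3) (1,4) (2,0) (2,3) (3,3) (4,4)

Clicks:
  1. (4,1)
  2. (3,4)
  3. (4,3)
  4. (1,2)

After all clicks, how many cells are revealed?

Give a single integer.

Answer: 9

Derivation:
Click 1 (4,1) count=0: revealed 6 new [(3,0) (3,1) (3,2) (4,0) (4,1) (4,2)] -> total=6
Click 2 (3,4) count=3: revealed 1 new [(3,4)] -> total=7
Click 3 (4,3) count=2: revealed 1 new [(4,3)] -> total=8
Click 4 (1,2) count=4: revealed 1 new [(1,2)] -> total=9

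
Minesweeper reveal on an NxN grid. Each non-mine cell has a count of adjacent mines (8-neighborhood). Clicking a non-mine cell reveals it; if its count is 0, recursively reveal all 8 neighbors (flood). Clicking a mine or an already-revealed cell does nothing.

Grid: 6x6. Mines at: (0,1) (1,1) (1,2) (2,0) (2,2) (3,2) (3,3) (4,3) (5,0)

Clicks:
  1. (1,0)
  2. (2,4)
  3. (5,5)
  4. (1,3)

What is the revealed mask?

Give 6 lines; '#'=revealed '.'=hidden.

Click 1 (1,0) count=3: revealed 1 new [(1,0)] -> total=1
Click 2 (2,4) count=1: revealed 1 new [(2,4)] -> total=2
Click 3 (5,5) count=0: revealed 14 new [(0,3) (0,4) (0,5) (1,3) (1,4) (1,5) (2,3) (2,5) (3,4) (3,5) (4,4) (4,5) (5,4) (5,5)] -> total=16
Click 4 (1,3) count=2: revealed 0 new [(none)] -> total=16

Answer: ...###
#..###
...###
....##
....##
....##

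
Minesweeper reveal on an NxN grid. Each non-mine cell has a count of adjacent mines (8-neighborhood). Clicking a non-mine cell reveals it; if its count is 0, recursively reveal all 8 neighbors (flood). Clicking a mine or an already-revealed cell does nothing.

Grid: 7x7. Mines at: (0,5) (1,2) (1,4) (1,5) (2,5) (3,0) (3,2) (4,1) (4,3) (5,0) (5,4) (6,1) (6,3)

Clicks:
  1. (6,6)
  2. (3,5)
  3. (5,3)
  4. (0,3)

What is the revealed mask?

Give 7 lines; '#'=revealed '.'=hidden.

Answer: ...#...
.......
.......
.....##
.....##
...#.##
.....##

Derivation:
Click 1 (6,6) count=0: revealed 8 new [(3,5) (3,6) (4,5) (4,6) (5,5) (5,6) (6,5) (6,6)] -> total=8
Click 2 (3,5) count=1: revealed 0 new [(none)] -> total=8
Click 3 (5,3) count=3: revealed 1 new [(5,3)] -> total=9
Click 4 (0,3) count=2: revealed 1 new [(0,3)] -> total=10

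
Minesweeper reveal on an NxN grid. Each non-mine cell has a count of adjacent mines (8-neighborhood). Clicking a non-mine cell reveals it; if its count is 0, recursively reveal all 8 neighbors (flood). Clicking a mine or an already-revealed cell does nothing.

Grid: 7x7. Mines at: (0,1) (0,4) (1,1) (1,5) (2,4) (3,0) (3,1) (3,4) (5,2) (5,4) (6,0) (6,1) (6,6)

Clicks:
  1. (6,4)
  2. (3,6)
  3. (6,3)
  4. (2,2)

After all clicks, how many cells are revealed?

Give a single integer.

Answer: 11

Derivation:
Click 1 (6,4) count=1: revealed 1 new [(6,4)] -> total=1
Click 2 (3,6) count=0: revealed 8 new [(2,5) (2,6) (3,5) (3,6) (4,5) (4,6) (5,5) (5,6)] -> total=9
Click 3 (6,3) count=2: revealed 1 new [(6,3)] -> total=10
Click 4 (2,2) count=2: revealed 1 new [(2,2)] -> total=11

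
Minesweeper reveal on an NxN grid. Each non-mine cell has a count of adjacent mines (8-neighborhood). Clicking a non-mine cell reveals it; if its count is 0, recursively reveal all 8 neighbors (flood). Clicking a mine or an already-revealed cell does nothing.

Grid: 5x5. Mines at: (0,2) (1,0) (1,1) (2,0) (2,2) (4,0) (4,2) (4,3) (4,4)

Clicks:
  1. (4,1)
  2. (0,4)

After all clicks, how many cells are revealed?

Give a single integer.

Answer: 9

Derivation:
Click 1 (4,1) count=2: revealed 1 new [(4,1)] -> total=1
Click 2 (0,4) count=0: revealed 8 new [(0,3) (0,4) (1,3) (1,4) (2,3) (2,4) (3,3) (3,4)] -> total=9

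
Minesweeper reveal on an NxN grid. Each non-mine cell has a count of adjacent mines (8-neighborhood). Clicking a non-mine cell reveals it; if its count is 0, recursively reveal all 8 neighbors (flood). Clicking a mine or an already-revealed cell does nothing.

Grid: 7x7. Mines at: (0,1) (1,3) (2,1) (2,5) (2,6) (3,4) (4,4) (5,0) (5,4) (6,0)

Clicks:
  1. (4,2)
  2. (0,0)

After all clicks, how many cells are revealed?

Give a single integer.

Click 1 (4,2) count=0: revealed 12 new [(3,1) (3,2) (3,3) (4,1) (4,2) (4,3) (5,1) (5,2) (5,3) (6,1) (6,2) (6,3)] -> total=12
Click 2 (0,0) count=1: revealed 1 new [(0,0)] -> total=13

Answer: 13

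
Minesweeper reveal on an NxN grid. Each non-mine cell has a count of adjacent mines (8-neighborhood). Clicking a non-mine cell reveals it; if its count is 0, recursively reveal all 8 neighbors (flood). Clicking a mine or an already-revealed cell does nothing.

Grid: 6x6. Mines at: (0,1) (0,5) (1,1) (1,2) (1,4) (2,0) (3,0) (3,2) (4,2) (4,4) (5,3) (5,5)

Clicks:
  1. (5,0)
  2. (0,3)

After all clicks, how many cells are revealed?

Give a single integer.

Answer: 5

Derivation:
Click 1 (5,0) count=0: revealed 4 new [(4,0) (4,1) (5,0) (5,1)] -> total=4
Click 2 (0,3) count=2: revealed 1 new [(0,3)] -> total=5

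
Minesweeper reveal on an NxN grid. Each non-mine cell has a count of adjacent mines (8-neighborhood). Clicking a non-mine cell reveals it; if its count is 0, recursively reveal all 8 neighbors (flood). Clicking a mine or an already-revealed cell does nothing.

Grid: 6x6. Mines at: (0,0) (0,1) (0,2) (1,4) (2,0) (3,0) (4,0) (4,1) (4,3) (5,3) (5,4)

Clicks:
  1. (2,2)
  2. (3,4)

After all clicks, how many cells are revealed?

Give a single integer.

Click 1 (2,2) count=0: revealed 9 new [(1,1) (1,2) (1,3) (2,1) (2,2) (2,3) (3,1) (3,2) (3,3)] -> total=9
Click 2 (3,4) count=1: revealed 1 new [(3,4)] -> total=10

Answer: 10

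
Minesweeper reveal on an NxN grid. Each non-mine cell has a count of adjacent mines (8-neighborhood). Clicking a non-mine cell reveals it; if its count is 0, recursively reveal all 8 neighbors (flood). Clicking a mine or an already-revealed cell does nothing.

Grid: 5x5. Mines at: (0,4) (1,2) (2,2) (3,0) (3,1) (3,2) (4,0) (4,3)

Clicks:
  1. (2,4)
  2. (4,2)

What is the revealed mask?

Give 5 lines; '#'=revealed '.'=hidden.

Answer: .....
...##
...##
...##
..#..

Derivation:
Click 1 (2,4) count=0: revealed 6 new [(1,3) (1,4) (2,3) (2,4) (3,3) (3,4)] -> total=6
Click 2 (4,2) count=3: revealed 1 new [(4,2)] -> total=7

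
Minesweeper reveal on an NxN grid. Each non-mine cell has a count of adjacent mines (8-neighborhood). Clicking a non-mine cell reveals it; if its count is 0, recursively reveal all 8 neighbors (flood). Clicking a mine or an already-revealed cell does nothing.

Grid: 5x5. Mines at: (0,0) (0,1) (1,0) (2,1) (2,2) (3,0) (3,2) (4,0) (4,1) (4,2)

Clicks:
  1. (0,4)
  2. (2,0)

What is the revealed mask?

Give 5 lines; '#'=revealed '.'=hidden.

Answer: ..###
..###
#..##
...##
...##

Derivation:
Click 1 (0,4) count=0: revealed 12 new [(0,2) (0,3) (0,4) (1,2) (1,3) (1,4) (2,3) (2,4) (3,3) (3,4) (4,3) (4,4)] -> total=12
Click 2 (2,0) count=3: revealed 1 new [(2,0)] -> total=13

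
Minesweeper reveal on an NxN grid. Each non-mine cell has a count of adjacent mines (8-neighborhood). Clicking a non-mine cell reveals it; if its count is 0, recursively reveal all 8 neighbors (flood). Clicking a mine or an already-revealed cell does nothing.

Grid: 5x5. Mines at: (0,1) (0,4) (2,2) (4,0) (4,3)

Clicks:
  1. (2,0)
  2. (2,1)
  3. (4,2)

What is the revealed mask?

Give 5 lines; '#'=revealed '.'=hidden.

Answer: .....
##...
##...
##...
..#..

Derivation:
Click 1 (2,0) count=0: revealed 6 new [(1,0) (1,1) (2,0) (2,1) (3,0) (3,1)] -> total=6
Click 2 (2,1) count=1: revealed 0 new [(none)] -> total=6
Click 3 (4,2) count=1: revealed 1 new [(4,2)] -> total=7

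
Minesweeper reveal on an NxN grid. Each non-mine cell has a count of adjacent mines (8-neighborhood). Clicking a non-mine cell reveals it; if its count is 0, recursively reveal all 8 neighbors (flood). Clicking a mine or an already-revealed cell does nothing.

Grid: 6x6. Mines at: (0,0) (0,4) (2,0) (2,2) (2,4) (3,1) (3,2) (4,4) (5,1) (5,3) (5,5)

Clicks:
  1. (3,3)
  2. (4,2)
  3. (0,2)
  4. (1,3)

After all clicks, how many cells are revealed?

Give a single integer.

Answer: 8

Derivation:
Click 1 (3,3) count=4: revealed 1 new [(3,3)] -> total=1
Click 2 (4,2) count=4: revealed 1 new [(4,2)] -> total=2
Click 3 (0,2) count=0: revealed 6 new [(0,1) (0,2) (0,3) (1,1) (1,2) (1,3)] -> total=8
Click 4 (1,3) count=3: revealed 0 new [(none)] -> total=8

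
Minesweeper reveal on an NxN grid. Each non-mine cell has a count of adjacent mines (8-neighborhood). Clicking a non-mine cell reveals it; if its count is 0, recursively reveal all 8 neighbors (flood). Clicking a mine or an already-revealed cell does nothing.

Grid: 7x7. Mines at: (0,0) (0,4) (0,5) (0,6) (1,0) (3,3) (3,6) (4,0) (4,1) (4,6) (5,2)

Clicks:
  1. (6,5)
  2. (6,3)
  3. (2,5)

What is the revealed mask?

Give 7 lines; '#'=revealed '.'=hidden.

Answer: .......
.......
.....#.
.......
...###.
...####
...####

Derivation:
Click 1 (6,5) count=0: revealed 11 new [(4,3) (4,4) (4,5) (5,3) (5,4) (5,5) (5,6) (6,3) (6,4) (6,5) (6,6)] -> total=11
Click 2 (6,3) count=1: revealed 0 new [(none)] -> total=11
Click 3 (2,5) count=1: revealed 1 new [(2,5)] -> total=12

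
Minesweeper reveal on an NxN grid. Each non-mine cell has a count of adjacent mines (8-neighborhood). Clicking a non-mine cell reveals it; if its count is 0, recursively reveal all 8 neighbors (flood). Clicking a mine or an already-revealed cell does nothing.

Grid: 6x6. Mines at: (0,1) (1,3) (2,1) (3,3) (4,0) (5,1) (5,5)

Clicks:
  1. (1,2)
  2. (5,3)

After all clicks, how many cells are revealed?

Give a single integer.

Click 1 (1,2) count=3: revealed 1 new [(1,2)] -> total=1
Click 2 (5,3) count=0: revealed 6 new [(4,2) (4,3) (4,4) (5,2) (5,3) (5,4)] -> total=7

Answer: 7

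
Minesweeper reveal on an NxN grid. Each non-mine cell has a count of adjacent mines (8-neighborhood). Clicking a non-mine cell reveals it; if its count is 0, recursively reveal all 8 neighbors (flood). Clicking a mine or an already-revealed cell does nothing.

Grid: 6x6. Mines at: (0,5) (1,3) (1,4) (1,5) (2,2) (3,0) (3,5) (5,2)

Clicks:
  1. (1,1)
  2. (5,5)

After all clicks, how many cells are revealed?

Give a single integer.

Answer: 7

Derivation:
Click 1 (1,1) count=1: revealed 1 new [(1,1)] -> total=1
Click 2 (5,5) count=0: revealed 6 new [(4,3) (4,4) (4,5) (5,3) (5,4) (5,5)] -> total=7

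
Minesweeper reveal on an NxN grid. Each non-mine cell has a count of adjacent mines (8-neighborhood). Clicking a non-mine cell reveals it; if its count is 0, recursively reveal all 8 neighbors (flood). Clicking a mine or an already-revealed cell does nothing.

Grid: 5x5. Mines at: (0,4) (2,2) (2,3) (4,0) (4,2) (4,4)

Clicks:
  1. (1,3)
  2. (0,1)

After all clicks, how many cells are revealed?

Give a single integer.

Answer: 12

Derivation:
Click 1 (1,3) count=3: revealed 1 new [(1,3)] -> total=1
Click 2 (0,1) count=0: revealed 11 new [(0,0) (0,1) (0,2) (0,3) (1,0) (1,1) (1,2) (2,0) (2,1) (3,0) (3,1)] -> total=12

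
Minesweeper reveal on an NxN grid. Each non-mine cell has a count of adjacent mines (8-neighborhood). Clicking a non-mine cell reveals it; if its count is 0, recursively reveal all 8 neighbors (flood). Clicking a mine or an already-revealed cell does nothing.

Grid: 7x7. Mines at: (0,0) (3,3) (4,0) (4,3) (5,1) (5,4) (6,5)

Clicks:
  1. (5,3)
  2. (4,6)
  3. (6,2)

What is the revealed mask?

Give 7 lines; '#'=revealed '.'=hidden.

Answer: .######
#######
#######
###.###
....###
...#.##
..#....

Derivation:
Click 1 (5,3) count=2: revealed 1 new [(5,3)] -> total=1
Click 2 (4,6) count=0: revealed 31 new [(0,1) (0,2) (0,3) (0,4) (0,5) (0,6) (1,0) (1,1) (1,2) (1,3) (1,4) (1,5) (1,6) (2,0) (2,1) (2,2) (2,3) (2,4) (2,5) (2,6) (3,0) (3,1) (3,2) (3,4) (3,5) (3,6) (4,4) (4,5) (4,6) (5,5) (5,6)] -> total=32
Click 3 (6,2) count=1: revealed 1 new [(6,2)] -> total=33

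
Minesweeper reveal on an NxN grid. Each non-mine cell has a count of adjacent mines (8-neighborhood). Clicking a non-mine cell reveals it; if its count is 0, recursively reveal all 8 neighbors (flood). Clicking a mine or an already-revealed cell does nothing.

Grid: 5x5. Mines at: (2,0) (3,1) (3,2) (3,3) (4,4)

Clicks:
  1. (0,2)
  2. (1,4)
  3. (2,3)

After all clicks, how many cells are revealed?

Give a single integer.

Click 1 (0,2) count=0: revealed 14 new [(0,0) (0,1) (0,2) (0,3) (0,4) (1,0) (1,1) (1,2) (1,3) (1,4) (2,1) (2,2) (2,3) (2,4)] -> total=14
Click 2 (1,4) count=0: revealed 0 new [(none)] -> total=14
Click 3 (2,3) count=2: revealed 0 new [(none)] -> total=14

Answer: 14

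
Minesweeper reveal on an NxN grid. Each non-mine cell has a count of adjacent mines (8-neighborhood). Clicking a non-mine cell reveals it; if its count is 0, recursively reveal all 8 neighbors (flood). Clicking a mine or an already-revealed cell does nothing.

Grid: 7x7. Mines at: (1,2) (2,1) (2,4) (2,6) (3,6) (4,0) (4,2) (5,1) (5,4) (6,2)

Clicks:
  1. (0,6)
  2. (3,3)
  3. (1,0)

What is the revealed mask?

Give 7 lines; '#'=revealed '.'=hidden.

Click 1 (0,6) count=0: revealed 8 new [(0,3) (0,4) (0,5) (0,6) (1,3) (1,4) (1,5) (1,6)] -> total=8
Click 2 (3,3) count=2: revealed 1 new [(3,3)] -> total=9
Click 3 (1,0) count=1: revealed 1 new [(1,0)] -> total=10

Answer: ...####
#..####
.......
...#...
.......
.......
.......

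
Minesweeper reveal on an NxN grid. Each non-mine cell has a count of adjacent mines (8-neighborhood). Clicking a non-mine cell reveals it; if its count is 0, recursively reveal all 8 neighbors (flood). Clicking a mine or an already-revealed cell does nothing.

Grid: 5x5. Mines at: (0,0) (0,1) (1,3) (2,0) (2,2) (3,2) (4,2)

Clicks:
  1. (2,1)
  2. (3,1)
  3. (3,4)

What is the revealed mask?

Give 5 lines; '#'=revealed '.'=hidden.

Answer: .....
.....
.#.##
.#.##
...##

Derivation:
Click 1 (2,1) count=3: revealed 1 new [(2,1)] -> total=1
Click 2 (3,1) count=4: revealed 1 new [(3,1)] -> total=2
Click 3 (3,4) count=0: revealed 6 new [(2,3) (2,4) (3,3) (3,4) (4,3) (4,4)] -> total=8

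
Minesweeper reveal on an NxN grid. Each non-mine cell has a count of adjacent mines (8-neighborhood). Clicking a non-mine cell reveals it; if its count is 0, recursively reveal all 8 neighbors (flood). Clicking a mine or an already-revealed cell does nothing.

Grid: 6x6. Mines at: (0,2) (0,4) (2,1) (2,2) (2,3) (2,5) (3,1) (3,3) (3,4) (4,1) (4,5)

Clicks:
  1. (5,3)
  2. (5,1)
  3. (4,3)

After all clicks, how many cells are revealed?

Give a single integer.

Answer: 7

Derivation:
Click 1 (5,3) count=0: revealed 6 new [(4,2) (4,3) (4,4) (5,2) (5,3) (5,4)] -> total=6
Click 2 (5,1) count=1: revealed 1 new [(5,1)] -> total=7
Click 3 (4,3) count=2: revealed 0 new [(none)] -> total=7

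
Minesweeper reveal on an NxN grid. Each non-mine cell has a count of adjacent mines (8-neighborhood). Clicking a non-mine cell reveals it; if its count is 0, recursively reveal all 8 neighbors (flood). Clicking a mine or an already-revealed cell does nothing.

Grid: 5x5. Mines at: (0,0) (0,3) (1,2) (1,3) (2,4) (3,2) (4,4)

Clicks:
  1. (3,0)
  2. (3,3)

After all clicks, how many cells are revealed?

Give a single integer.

Click 1 (3,0) count=0: revealed 8 new [(1,0) (1,1) (2,0) (2,1) (3,0) (3,1) (4,0) (4,1)] -> total=8
Click 2 (3,3) count=3: revealed 1 new [(3,3)] -> total=9

Answer: 9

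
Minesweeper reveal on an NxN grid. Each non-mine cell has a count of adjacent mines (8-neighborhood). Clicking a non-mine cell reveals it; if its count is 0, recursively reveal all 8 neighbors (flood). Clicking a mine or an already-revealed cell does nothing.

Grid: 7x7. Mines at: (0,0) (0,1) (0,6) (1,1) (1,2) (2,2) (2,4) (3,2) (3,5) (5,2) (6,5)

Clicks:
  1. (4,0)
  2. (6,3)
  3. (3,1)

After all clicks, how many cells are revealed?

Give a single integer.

Click 1 (4,0) count=0: revealed 10 new [(2,0) (2,1) (3,0) (3,1) (4,0) (4,1) (5,0) (5,1) (6,0) (6,1)] -> total=10
Click 2 (6,3) count=1: revealed 1 new [(6,3)] -> total=11
Click 3 (3,1) count=2: revealed 0 new [(none)] -> total=11

Answer: 11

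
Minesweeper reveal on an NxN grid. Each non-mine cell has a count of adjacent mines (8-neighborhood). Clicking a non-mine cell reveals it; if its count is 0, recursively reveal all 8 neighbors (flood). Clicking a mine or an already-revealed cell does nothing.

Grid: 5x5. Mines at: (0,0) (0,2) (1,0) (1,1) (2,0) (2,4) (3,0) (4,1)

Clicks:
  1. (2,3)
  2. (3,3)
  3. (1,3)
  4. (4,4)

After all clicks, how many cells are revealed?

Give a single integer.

Click 1 (2,3) count=1: revealed 1 new [(2,3)] -> total=1
Click 2 (3,3) count=1: revealed 1 new [(3,3)] -> total=2
Click 3 (1,3) count=2: revealed 1 new [(1,3)] -> total=3
Click 4 (4,4) count=0: revealed 5 new [(3,2) (3,4) (4,2) (4,3) (4,4)] -> total=8

Answer: 8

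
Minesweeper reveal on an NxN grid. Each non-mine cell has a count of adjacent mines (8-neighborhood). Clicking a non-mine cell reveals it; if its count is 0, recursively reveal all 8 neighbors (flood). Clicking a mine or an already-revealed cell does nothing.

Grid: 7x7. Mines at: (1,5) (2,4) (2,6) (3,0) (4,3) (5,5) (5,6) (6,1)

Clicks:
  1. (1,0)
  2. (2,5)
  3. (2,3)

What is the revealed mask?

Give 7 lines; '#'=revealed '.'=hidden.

Answer: #####..
#####..
####.#.
.###...
.......
.......
.......

Derivation:
Click 1 (1,0) count=0: revealed 17 new [(0,0) (0,1) (0,2) (0,3) (0,4) (1,0) (1,1) (1,2) (1,3) (1,4) (2,0) (2,1) (2,2) (2,3) (3,1) (3,2) (3,3)] -> total=17
Click 2 (2,5) count=3: revealed 1 new [(2,5)] -> total=18
Click 3 (2,3) count=1: revealed 0 new [(none)] -> total=18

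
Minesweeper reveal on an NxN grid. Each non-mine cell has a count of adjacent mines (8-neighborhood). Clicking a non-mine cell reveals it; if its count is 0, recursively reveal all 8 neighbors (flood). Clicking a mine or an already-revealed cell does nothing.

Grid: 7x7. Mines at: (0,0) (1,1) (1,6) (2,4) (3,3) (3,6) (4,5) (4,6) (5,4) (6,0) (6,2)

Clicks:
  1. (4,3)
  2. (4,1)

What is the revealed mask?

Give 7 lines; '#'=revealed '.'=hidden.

Answer: .......
.......
###....
###....
####...
###....
.......

Derivation:
Click 1 (4,3) count=2: revealed 1 new [(4,3)] -> total=1
Click 2 (4,1) count=0: revealed 12 new [(2,0) (2,1) (2,2) (3,0) (3,1) (3,2) (4,0) (4,1) (4,2) (5,0) (5,1) (5,2)] -> total=13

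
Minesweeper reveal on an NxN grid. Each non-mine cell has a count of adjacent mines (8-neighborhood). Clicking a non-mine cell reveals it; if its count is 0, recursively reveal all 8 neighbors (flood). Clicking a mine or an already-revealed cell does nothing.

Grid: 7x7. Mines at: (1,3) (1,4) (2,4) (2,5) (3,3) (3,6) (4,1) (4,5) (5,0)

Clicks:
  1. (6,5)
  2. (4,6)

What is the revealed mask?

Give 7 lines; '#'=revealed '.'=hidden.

Answer: .......
.......
.......
.......
..###.#
.######
.######

Derivation:
Click 1 (6,5) count=0: revealed 15 new [(4,2) (4,3) (4,4) (5,1) (5,2) (5,3) (5,4) (5,5) (5,6) (6,1) (6,2) (6,3) (6,4) (6,5) (6,6)] -> total=15
Click 2 (4,6) count=2: revealed 1 new [(4,6)] -> total=16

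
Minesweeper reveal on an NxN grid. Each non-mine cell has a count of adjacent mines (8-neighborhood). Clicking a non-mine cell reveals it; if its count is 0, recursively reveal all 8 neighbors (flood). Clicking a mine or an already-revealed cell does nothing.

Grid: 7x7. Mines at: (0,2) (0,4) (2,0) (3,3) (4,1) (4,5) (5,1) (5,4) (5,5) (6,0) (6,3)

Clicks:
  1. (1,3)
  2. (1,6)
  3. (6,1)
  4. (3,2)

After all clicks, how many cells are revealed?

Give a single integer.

Answer: 14

Derivation:
Click 1 (1,3) count=2: revealed 1 new [(1,3)] -> total=1
Click 2 (1,6) count=0: revealed 11 new [(0,5) (0,6) (1,4) (1,5) (1,6) (2,4) (2,5) (2,6) (3,4) (3,5) (3,6)] -> total=12
Click 3 (6,1) count=2: revealed 1 new [(6,1)] -> total=13
Click 4 (3,2) count=2: revealed 1 new [(3,2)] -> total=14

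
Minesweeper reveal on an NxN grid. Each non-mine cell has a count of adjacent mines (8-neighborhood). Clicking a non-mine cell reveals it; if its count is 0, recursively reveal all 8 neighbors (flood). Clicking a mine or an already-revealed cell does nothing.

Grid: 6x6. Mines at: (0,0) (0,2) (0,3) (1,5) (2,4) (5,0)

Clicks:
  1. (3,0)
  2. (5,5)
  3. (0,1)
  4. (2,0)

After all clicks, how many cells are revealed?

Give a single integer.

Answer: 26

Derivation:
Click 1 (3,0) count=0: revealed 25 new [(1,0) (1,1) (1,2) (1,3) (2,0) (2,1) (2,2) (2,3) (3,0) (3,1) (3,2) (3,3) (3,4) (3,5) (4,0) (4,1) (4,2) (4,3) (4,4) (4,5) (5,1) (5,2) (5,3) (5,4) (5,5)] -> total=25
Click 2 (5,5) count=0: revealed 0 new [(none)] -> total=25
Click 3 (0,1) count=2: revealed 1 new [(0,1)] -> total=26
Click 4 (2,0) count=0: revealed 0 new [(none)] -> total=26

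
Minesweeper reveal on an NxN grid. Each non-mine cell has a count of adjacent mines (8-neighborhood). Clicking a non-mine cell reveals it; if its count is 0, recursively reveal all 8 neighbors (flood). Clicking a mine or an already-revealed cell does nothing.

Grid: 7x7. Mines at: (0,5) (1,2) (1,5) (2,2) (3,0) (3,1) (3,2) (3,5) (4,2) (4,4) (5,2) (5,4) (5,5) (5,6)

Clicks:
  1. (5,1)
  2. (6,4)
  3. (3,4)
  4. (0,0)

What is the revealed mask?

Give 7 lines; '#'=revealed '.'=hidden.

Click 1 (5,1) count=2: revealed 1 new [(5,1)] -> total=1
Click 2 (6,4) count=2: revealed 1 new [(6,4)] -> total=2
Click 3 (3,4) count=2: revealed 1 new [(3,4)] -> total=3
Click 4 (0,0) count=0: revealed 6 new [(0,0) (0,1) (1,0) (1,1) (2,0) (2,1)] -> total=9

Answer: ##.....
##.....
##.....
....#..
.......
.#.....
....#..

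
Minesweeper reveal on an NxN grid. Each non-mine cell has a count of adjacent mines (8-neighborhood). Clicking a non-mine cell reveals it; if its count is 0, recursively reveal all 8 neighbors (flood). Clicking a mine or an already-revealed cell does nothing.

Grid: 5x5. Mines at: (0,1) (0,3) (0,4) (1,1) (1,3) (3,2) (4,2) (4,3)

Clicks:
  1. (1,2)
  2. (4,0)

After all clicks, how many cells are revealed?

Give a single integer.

Click 1 (1,2) count=4: revealed 1 new [(1,2)] -> total=1
Click 2 (4,0) count=0: revealed 6 new [(2,0) (2,1) (3,0) (3,1) (4,0) (4,1)] -> total=7

Answer: 7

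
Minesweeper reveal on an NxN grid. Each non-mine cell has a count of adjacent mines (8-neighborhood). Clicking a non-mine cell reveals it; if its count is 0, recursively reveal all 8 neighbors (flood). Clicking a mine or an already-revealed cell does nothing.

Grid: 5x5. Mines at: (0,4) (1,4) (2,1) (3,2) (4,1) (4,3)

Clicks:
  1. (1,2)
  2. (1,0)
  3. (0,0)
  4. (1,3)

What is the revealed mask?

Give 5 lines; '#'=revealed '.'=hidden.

Click 1 (1,2) count=1: revealed 1 new [(1,2)] -> total=1
Click 2 (1,0) count=1: revealed 1 new [(1,0)] -> total=2
Click 3 (0,0) count=0: revealed 6 new [(0,0) (0,1) (0,2) (0,3) (1,1) (1,3)] -> total=8
Click 4 (1,3) count=2: revealed 0 new [(none)] -> total=8

Answer: ####.
####.
.....
.....
.....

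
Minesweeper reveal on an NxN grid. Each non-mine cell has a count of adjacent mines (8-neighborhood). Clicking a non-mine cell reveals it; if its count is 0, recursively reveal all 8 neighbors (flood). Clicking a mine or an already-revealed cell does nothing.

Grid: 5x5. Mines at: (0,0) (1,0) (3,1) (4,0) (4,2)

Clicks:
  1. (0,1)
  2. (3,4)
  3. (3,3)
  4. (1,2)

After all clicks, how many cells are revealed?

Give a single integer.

Click 1 (0,1) count=2: revealed 1 new [(0,1)] -> total=1
Click 2 (3,4) count=0: revealed 16 new [(0,2) (0,3) (0,4) (1,1) (1,2) (1,3) (1,4) (2,1) (2,2) (2,3) (2,4) (3,2) (3,3) (3,4) (4,3) (4,4)] -> total=17
Click 3 (3,3) count=1: revealed 0 new [(none)] -> total=17
Click 4 (1,2) count=0: revealed 0 new [(none)] -> total=17

Answer: 17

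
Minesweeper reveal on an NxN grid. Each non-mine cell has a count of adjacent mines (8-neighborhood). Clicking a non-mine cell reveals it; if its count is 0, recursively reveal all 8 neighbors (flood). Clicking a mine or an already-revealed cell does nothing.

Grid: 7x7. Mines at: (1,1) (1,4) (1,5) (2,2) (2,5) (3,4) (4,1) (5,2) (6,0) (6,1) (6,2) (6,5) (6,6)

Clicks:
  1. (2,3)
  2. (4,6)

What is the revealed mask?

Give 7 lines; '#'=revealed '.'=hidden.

Click 1 (2,3) count=3: revealed 1 new [(2,3)] -> total=1
Click 2 (4,6) count=0: revealed 6 new [(3,5) (3,6) (4,5) (4,6) (5,5) (5,6)] -> total=7

Answer: .......
.......
...#...
.....##
.....##
.....##
.......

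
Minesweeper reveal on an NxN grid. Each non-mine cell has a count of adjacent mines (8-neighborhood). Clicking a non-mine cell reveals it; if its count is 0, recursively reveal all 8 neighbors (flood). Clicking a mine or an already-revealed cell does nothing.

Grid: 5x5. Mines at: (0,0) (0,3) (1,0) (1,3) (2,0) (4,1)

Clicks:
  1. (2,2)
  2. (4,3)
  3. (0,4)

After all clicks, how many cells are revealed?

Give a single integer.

Answer: 10

Derivation:
Click 1 (2,2) count=1: revealed 1 new [(2,2)] -> total=1
Click 2 (4,3) count=0: revealed 8 new [(2,3) (2,4) (3,2) (3,3) (3,4) (4,2) (4,3) (4,4)] -> total=9
Click 3 (0,4) count=2: revealed 1 new [(0,4)] -> total=10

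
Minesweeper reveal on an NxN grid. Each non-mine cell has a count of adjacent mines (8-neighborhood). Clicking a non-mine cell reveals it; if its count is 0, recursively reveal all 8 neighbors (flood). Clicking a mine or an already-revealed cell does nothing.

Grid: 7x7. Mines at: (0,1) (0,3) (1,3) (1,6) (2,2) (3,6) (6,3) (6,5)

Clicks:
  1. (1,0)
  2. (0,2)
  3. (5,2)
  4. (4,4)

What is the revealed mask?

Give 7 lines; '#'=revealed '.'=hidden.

Answer: ..#....
##.....
##.###.
######.
######.
######.
###....

Derivation:
Click 1 (1,0) count=1: revealed 1 new [(1,0)] -> total=1
Click 2 (0,2) count=3: revealed 1 new [(0,2)] -> total=2
Click 3 (5,2) count=1: revealed 1 new [(5,2)] -> total=3
Click 4 (4,4) count=0: revealed 26 new [(1,1) (2,0) (2,1) (2,3) (2,4) (2,5) (3,0) (3,1) (3,2) (3,3) (3,4) (3,5) (4,0) (4,1) (4,2) (4,3) (4,4) (4,5) (5,0) (5,1) (5,3) (5,4) (5,5) (6,0) (6,1) (6,2)] -> total=29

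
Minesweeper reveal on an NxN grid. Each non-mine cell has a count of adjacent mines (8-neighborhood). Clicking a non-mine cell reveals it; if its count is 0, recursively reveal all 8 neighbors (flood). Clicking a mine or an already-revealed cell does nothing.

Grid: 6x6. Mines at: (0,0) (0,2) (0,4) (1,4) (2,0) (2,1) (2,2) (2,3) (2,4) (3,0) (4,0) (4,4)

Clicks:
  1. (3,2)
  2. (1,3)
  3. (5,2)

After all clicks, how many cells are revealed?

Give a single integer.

Click 1 (3,2) count=3: revealed 1 new [(3,2)] -> total=1
Click 2 (1,3) count=6: revealed 1 new [(1,3)] -> total=2
Click 3 (5,2) count=0: revealed 8 new [(3,1) (3,3) (4,1) (4,2) (4,3) (5,1) (5,2) (5,3)] -> total=10

Answer: 10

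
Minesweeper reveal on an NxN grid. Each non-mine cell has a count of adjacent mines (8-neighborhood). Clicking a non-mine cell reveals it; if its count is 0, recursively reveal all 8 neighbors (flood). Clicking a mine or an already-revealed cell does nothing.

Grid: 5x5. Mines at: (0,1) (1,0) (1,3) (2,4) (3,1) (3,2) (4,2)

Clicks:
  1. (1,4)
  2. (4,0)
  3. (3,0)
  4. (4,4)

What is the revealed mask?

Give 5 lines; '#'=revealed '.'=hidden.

Click 1 (1,4) count=2: revealed 1 new [(1,4)] -> total=1
Click 2 (4,0) count=1: revealed 1 new [(4,0)] -> total=2
Click 3 (3,0) count=1: revealed 1 new [(3,0)] -> total=3
Click 4 (4,4) count=0: revealed 4 new [(3,3) (3,4) (4,3) (4,4)] -> total=7

Answer: .....
....#
.....
#..##
#..##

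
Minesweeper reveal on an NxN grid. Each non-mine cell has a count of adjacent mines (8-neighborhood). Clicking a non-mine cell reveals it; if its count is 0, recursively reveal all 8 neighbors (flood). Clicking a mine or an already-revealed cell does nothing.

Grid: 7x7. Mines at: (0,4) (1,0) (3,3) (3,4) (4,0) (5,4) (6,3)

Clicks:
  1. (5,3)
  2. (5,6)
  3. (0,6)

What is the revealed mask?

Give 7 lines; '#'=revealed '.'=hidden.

Answer: .....##
.....##
.....##
.....##
.....##
...#.##
.....##

Derivation:
Click 1 (5,3) count=2: revealed 1 new [(5,3)] -> total=1
Click 2 (5,6) count=0: revealed 14 new [(0,5) (0,6) (1,5) (1,6) (2,5) (2,6) (3,5) (3,6) (4,5) (4,6) (5,5) (5,6) (6,5) (6,6)] -> total=15
Click 3 (0,6) count=0: revealed 0 new [(none)] -> total=15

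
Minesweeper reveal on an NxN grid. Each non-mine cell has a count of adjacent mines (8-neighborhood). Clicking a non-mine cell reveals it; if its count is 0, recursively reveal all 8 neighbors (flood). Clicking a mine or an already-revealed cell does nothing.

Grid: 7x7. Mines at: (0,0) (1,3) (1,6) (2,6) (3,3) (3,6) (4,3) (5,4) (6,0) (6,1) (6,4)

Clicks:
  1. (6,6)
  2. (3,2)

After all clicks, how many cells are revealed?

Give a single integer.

Answer: 7

Derivation:
Click 1 (6,6) count=0: revealed 6 new [(4,5) (4,6) (5,5) (5,6) (6,5) (6,6)] -> total=6
Click 2 (3,2) count=2: revealed 1 new [(3,2)] -> total=7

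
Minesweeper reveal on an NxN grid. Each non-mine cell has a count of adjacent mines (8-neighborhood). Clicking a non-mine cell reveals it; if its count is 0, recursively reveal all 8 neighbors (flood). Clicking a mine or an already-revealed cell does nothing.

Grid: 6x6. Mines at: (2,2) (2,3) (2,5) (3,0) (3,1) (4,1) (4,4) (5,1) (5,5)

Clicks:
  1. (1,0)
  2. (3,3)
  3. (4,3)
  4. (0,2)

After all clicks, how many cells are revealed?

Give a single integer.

Click 1 (1,0) count=0: revealed 14 new [(0,0) (0,1) (0,2) (0,3) (0,4) (0,5) (1,0) (1,1) (1,2) (1,3) (1,4) (1,5) (2,0) (2,1)] -> total=14
Click 2 (3,3) count=3: revealed 1 new [(3,3)] -> total=15
Click 3 (4,3) count=1: revealed 1 new [(4,3)] -> total=16
Click 4 (0,2) count=0: revealed 0 new [(none)] -> total=16

Answer: 16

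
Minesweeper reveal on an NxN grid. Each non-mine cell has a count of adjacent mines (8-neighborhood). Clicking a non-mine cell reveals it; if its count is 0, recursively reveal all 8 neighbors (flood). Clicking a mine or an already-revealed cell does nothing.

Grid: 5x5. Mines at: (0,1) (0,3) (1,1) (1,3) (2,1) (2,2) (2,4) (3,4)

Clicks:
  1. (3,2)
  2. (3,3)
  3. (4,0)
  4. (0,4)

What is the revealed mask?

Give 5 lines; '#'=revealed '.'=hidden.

Answer: ....#
.....
.....
####.
####.

Derivation:
Click 1 (3,2) count=2: revealed 1 new [(3,2)] -> total=1
Click 2 (3,3) count=3: revealed 1 new [(3,3)] -> total=2
Click 3 (4,0) count=0: revealed 6 new [(3,0) (3,1) (4,0) (4,1) (4,2) (4,3)] -> total=8
Click 4 (0,4) count=2: revealed 1 new [(0,4)] -> total=9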